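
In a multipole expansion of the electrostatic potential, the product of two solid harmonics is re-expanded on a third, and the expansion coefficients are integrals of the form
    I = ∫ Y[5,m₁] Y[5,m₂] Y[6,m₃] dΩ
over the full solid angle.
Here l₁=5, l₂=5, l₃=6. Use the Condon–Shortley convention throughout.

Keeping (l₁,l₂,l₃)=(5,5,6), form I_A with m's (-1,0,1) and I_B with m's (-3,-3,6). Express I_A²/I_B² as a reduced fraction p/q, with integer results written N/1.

5/33

Shared (l₁,l₂,l₃)=(5,5,6): N and (l;000)² cancel in I_A²/I_B².
A: Δ = 4!·6!·6!/17! = 1/28588560; Racah Σ t=0..4: t=0:+1/2073600 t=1:−1/34560 t=2:+1/6912 t=3:−1/10368 t=4:+1/138240 = 7/259200; ⇒ 3j(5 5 6; -1 0 1)² = 28/7293, sgn -1
B: Δ = 4!·6!·6!/17! = 1/28588560; Racah Σ t=2..2: t=2:+1/2073600 = 1/2073600; ⇒ 3j(5 5 6; -3 -3 6)² = 28/1105, sgn +1
I_A²/I_B² = (28/7293)/(28/1105) = 5/33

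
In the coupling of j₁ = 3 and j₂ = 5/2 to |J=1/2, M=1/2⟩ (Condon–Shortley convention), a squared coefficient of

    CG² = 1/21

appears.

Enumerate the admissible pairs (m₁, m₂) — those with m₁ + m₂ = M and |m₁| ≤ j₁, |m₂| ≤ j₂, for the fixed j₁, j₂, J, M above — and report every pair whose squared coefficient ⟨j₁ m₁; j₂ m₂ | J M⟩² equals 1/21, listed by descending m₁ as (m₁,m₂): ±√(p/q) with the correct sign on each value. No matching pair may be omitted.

Admissible pairs with m₁+m₂ = M = 1/2: (-2,5/2), (-1,3/2), (0,1/2), (1,-1/2), (2,-3/2), (3,-5/2)
  (m₁,m₂)=(3,-5/2): CG² = 2/7, CG = +√(2/7)
  (m₁,m₂)=(2,-3/2): CG² = 5/21, CG = −√(5/21)
  (m₁,m₂)=(1,-1/2): CG² = 4/21, CG = +√(4/21)
  (m₁,m₂)=(0,1/2): CG² = 1/7, CG = −√(1/7)
  (m₁,m₂)=(-1,3/2): CG² = 2/21, CG = +√(2/21)
  (m₁,m₂)=(-2,5/2): CG² = 1/21, CG = −√(1/21)   ← matches the target
Pairs with CG² = 1/21: (-2,5/2): −√(1/21)

(-2,5/2): −√(1/21)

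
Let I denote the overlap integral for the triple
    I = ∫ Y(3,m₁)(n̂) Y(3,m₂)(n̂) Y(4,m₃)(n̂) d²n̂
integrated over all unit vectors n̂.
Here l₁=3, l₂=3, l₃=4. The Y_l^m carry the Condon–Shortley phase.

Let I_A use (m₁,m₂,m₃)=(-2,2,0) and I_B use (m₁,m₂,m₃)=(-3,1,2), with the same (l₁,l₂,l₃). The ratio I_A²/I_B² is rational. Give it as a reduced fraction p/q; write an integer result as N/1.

l's match ⇒ only the (l;m) 3-j factors differ between A and B.
A: triangle coeff Δ(3,3,4) = 1/34650; Σ_t [1,2]: t=1:−1/576 t=2:+1/72 = 7/576; (3j)²=7/198 [(3 3 4; -2 2 0)], sign=+1
B: triangle coeff Δ(3,3,4) = 1/34650; Σ_t [2,2]: t=2:+1/192 = 1/192; (3j)²=3/77 [(3 3 4; -3 1 2)], sign=+1
I_A²/I_B² = (7/198)/(3/77) = 49/54

49/54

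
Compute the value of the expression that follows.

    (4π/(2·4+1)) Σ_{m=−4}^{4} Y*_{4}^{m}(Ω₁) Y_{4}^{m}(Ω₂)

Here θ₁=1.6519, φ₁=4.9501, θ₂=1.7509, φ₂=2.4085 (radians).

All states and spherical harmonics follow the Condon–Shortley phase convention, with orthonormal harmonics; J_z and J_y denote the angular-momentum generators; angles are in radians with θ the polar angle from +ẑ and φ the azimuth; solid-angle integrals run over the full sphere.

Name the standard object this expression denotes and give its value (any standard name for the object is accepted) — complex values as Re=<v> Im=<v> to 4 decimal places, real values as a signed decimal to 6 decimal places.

This sum is the spherical-harmonic addition theorem: it equals the Legendre polynomial P_l(cos γ) of the angle γ between the two directions.
Term-by-term m-sum for l=4 (normalisation 4π/9 = 1.396263):
  [-4]  conj(Y_{4,-4})(Ω₁) = (0.253746, 0.355468) ; Y_{4,-4}(Ω₂) = (-0.405547, 0.086110) ; Δ = (-0.133515, -0.122309)
  [-3]  conj(Y_{4,-3})(Ω₁) = (0.065687, -0.075940) ; Y_{4,-3}(Ω₂) = (-0.125526, 0.172712) ; Δ = (0.004870, 0.020877)
  [-2]  conj(Y_{4,-2})(Ω₁) = (0.281897, 0.145122) ; Y_{4,-2}(Ω₂) = (-0.026216, -0.249688) ; Δ = (0.028845, -0.074191)
  [-1]  conj(Y_{4,-1})(Ω₁) = (0.026573, -0.109675) ; Y_{4,-1}(Ω₂) = (-0.171952, -0.154843) ; Δ = (-0.021552, 0.014744)
  [+0]  conj(Y_{4,0})(Ω₁) = (0.296687, -0.000000) ; Y_{4,0}(Ω₂) = (0.219335, 0.000000) ; Δ = (0.065074, 0.000000)
  [+1]  conj(Y_{4,1})(Ω₁) = (-0.026573, -0.109675) ; Y_{4,1}(Ω₂) = (0.171952, -0.154843) ; Δ = (-0.021552, -0.014744)
  [+2]  conj(Y_{4,2})(Ω₁) = (0.281897, -0.145122) ; Y_{4,2}(Ω₂) = (-0.026216, 0.249688) ; Δ = (0.028845, 0.074191)
  [+3]  conj(Y_{4,3})(Ω₁) = (-0.065687, -0.075940) ; Y_{4,3}(Ω₂) = (0.125526, 0.172712) ; Δ = (0.004870, -0.020877)
  [+4]  conj(Y_{4,4})(Ω₁) = (0.253746, -0.355468) ; Y_{4,4}(Ω₂) = (-0.405547, -0.086110) ; Δ = (-0.133515, 0.122309)
Total Σ_m = (-0.177629, 0.000000). Multiply by 1.396263: (-0.248017, 0.000000). P_4(cos γ) = -0.248017

Legendre polynomial (addition theorem), -0.248017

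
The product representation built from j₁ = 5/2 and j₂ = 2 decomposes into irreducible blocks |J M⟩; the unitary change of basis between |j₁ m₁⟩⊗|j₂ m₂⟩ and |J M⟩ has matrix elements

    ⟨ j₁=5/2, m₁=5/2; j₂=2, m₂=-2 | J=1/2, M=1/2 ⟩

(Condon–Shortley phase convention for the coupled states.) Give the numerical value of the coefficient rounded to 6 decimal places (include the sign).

+0.577350  (= +√(1/3))

j₁+j₂−J=4  J+j₁−j₂=1  J−j₁+j₂=0  j₁+j₂+J+1=6
(j₁±m₁, j₂±m₂, J±M) = (5,0,0,4,1,0)
P² = 192
sum k=0..0:
  [0] +1/24 = 1/24
S = 1/24
C² = P²·S² = 1/3 ; C = +0.577350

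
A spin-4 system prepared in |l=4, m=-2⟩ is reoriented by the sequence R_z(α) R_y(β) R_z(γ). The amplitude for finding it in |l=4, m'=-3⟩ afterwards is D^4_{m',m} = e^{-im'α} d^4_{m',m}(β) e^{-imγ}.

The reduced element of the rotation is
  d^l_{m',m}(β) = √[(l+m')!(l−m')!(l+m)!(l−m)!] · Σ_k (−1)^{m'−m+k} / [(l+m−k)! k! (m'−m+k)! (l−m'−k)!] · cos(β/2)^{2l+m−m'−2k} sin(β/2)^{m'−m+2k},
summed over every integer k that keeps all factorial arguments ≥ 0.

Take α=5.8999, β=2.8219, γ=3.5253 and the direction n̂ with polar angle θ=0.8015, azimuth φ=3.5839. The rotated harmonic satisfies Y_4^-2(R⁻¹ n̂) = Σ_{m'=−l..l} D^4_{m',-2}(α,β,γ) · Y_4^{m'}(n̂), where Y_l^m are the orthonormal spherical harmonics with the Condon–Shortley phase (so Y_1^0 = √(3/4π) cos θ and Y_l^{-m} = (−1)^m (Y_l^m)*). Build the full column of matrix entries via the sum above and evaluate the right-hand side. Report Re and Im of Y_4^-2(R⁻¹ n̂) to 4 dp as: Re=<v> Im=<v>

Re=-0.4090 Im=0.0402

Need the full column D^4_{m',-2} for m'=−4..4 at α=5.8999, β=2.8219, γ=3.5253.
cos(β/2)=0.159166, sin(β/2)=0.987252
d^4_{-4,-2}: single k=2 term ⇒ +0.000084;  D = +0.000060-0.000058i
d^4_{-3,-2}: k∈[1..2] ⇒ +0.000010 -0.001103 = -0.001094;  D = -0.001015+0.000408i
d^4_{-2,-2}: k∈[0..2] ⇒ +0.000000 -0.000190 +0.009146 = +0.008956;  D = +0.008956+0.000008i
d^4_{-1,-2}: k∈[0..2] ⇒ -0.000011 +0.002085 -0.053482 = -0.051408;  D = -0.047662-0.019265i
d^4_{0,-2}: k∈[0..2] ⇒ +0.000150 -0.015424 +0.222532 = +0.207258;  D = +0.149165+0.143894i
d^4_{1,-2}: k∈[0..2] ⇒ -0.001390 +0.080223 -0.617282 = -0.538448;  D = -0.219605-0.491630i
d^4_{2,-2}: k∈[0..2] ⇒ +0.009146 -0.281483 +0.902450 = +0.630113;  D = +0.023190+0.629686i
d^4_{3,-2}: k∈[0..1] ⇒ -0.042450 +0.544391 = +0.501941;  D = -0.170451+0.472114i
d^4_{4,-2}: single k=0 term ⇒ +0.124122;  D = -0.082751+0.092513i
Y_4^{m'}(θ=0.8015,φ=3.5839) and Σ D·Y over m':
  (+0.0001-0.0001i)·(-0.0232-0.1156i)  (-0.0010+0.0004i)·(-0.0780+0.3133i)  (+0.0090+0.0000i)·(+0.2611-0.3189i)  (-0.0477-0.0193i)·(-0.0828+0.0392i)  (+0.1492+0.1439i)·(-0.3514+0.0000i)  (-0.2196-0.4916i)·(+0.0828+0.0392i)  (+0.0232+0.6297i)·(+0.2611+0.3189i)  (-0.1705+0.4721i)·(+0.0780+0.3133i)  (-0.0828+0.0925i)·(-0.0232+0.1156i)
Y_4^-2(R⁻¹ n̂) = -0.409024+0.040189i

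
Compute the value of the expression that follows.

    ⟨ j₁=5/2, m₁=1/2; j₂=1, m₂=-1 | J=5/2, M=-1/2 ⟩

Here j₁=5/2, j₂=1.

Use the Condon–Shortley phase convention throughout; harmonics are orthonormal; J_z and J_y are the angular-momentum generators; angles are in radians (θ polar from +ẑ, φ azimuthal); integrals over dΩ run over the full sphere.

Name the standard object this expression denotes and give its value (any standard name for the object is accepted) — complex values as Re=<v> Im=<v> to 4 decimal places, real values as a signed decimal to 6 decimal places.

Clebsch–Gordan coefficient, +√(18/35) ≈ +0.717137

This is a Clebsch–Gordan (vector-coupling) coefficient.
triangle: 1!·4!·1!/7! = 24/5040
(j±m)!: 3!·2!·0!·2!·2!·3! = 288
prefactor² = (2J+1)·Δ·N² = 288/35
  k=0: +1/(0!·1!·2!·0!·2!·1!) = 1/4
Σ = 1/4  ⇒  CG² = 288/35·(1/4)² = 18/35
CG = +√(18/35) = +0.717137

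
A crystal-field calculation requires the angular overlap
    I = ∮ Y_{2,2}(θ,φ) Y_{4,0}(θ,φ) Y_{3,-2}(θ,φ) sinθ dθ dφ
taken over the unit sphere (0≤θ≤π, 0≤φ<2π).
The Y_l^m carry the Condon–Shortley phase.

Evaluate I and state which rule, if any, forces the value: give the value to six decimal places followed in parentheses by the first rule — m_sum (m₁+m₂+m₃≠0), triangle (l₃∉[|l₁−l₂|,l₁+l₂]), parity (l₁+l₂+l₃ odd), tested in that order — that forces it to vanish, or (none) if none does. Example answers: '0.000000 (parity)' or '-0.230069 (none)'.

0.000000 (parity)

Σlᵢ=9 odd — θ-integrand is odd under cosθ→−cosθ; I=0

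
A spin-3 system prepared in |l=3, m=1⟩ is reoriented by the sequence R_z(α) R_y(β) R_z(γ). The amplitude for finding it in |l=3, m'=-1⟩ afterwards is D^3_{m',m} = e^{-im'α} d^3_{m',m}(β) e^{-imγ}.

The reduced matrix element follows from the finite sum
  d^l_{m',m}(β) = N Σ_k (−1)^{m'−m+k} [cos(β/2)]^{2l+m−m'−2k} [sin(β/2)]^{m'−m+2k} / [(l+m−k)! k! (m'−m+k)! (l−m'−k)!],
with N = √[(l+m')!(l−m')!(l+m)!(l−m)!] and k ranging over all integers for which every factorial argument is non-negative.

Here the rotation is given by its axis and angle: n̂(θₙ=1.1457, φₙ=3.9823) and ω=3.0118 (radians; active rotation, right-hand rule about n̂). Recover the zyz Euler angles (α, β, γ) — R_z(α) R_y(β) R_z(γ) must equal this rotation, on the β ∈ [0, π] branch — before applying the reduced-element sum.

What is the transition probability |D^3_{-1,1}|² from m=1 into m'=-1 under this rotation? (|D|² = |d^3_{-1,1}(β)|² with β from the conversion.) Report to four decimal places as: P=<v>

Axis–angle → zyz. n̂ = (sinθₙcosφₙ, sinθₙsinφₙ, cosθₙ) = (-0.607578, -0.678799, +0.412409), ω = 3.0118.
R = I cosω + sinω [n̂]ₓ + (1−cosω) n̂n̂ᵀ gives
  R = [-0.256392, +0.768000, -0.586889; +0.874755, -0.073928, -0.478892; -0.411177, -0.636168, -0.652858]
β = atan2(√(R₁₃²+R₂₃²), R₃₃) = 2.282147; α = atan2(R₂₃, R₁₃) mod 2π = 3.826005; γ = atan2(R₃₂, −R₃₁) mod 2π = 5.286183
First d^3_{-1,1}(β=2.2821), then the phase factors e^{-i(-1)α} and e^{-i(1)γ}:
c=cos(2.282147/2)=0.416619, s=sin(2.282147/2)=0.909081; N=√[2·24·24·2]=48.000000
k∈{2,3,4} keeps every argument non-negative
  k=2: (−1)^0·48.0000/(8)·0.4166^4·0.9091^2 = +0.149387
  k=3: (−1)^1·48.0000/(6)·0.4166^2·0.9091^4 = -0.948371
  k=4: (−1)^2·48.0000/(48)·0.4166^0·0.9091^6 = +0.564438
d^3_{-1,1}(2.2821) = +0.149387 -0.948371 +0.564438 = -0.234546
|D^3_{-1,1}|² = |d^3_{-1,1}(β)|² = (-0.234546)² = 0.055012 (the z-rotation phases have unit modulus)

P=0.0550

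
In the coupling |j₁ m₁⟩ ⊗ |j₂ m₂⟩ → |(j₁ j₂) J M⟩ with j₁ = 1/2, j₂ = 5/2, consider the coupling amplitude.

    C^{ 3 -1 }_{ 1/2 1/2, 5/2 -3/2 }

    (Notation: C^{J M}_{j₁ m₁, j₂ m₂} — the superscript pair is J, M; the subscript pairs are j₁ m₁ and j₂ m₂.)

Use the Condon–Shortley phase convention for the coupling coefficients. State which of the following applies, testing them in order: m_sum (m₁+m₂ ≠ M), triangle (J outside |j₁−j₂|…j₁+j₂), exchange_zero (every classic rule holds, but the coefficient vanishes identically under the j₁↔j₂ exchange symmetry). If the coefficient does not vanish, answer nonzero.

nonzero

m-sum: m₁+m₂ = 1/2+(-3/2) = -1, M = -1  ✓
triangle: |j₁−j₂| = 2 ≤ J = 3 ≤ j₁+j₂ = 3  ✓
exchange: j₁≠j₂ or m₁≠m₂ — the exchange symmetry imposes no constraint here
value check: CG = +√(1/3) = +0.577350 ≠ 0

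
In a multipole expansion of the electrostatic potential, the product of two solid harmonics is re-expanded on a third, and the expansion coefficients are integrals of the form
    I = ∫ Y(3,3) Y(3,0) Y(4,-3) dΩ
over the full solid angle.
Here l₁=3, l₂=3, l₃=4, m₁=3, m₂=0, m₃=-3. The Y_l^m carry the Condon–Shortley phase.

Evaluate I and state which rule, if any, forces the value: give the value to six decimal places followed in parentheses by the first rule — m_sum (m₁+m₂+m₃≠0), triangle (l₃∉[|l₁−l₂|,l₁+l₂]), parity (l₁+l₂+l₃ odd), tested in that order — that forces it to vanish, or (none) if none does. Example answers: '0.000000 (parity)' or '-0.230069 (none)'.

m-sum 0 ✓  L=10 even ✓  0≤4≤6 ✓
Π(2lᵢ+1) = 7×7×9 = 441
triangle coeff Δ(3,3,4) = 1/34650
Σ_t [0,2]: t=0:+1/72 t=1:−1/16 t=2:+1/72 = -5/144
(3j)²=2/77 [(3 3 4; 0 0 0)], sign=-1
Σ_t [0,0]: t=0:+1/288 = 1/288
(3j)²=1/22 [(3 3 4; 3 0 -3)], sign=-1
⇒ 4πI² = 63/121
I = (+1)√(63/121/(4π)) = 0.20355073
No selection rule forces the value: the integral is nonzero (none).

0.203551 (none)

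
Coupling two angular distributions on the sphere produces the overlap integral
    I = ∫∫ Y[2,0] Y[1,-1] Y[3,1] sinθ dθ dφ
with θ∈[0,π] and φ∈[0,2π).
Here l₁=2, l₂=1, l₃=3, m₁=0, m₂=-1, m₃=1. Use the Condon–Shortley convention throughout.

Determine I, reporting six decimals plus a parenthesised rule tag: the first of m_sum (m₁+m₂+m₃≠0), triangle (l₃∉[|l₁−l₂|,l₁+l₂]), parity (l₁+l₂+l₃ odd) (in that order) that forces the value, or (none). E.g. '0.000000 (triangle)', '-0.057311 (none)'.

-0.202301 (none)

m-sum 0 ✓  L=6 even ✓  1≤3≤3 ✓
Π(2lᵢ+1) = 5×3×7 = 105
triangle coeff Δ(2,1,3) = 1/105
Σ_t [0,0]: t=0:+1/4 = 1/4
(3j)²=3/35 [(2 1 3; 0 0 0)], sign=-1
Σ_t [0,0]: t=0:+1/8 = 1/8
(3j)²=2/35 [(2 1 3; 0 -1 1)], sign=+1
⇒ 4πI² = 18/35
I = (-1)√(18/35/(4π)) = -0.20230066
No selection rule forces the value: the integral is nonzero (none).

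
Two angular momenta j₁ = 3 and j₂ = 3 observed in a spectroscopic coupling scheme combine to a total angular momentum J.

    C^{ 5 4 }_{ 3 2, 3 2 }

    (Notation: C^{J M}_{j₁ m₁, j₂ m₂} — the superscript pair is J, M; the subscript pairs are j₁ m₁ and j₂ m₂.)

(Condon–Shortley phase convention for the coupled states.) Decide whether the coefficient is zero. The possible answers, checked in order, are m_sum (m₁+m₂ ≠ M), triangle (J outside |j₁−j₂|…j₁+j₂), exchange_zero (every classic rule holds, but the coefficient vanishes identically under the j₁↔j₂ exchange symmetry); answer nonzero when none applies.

exchange_zero

m-sum: m₁+m₂ = 2+2 = 4, M = 4  ✓
triangle: |j₁−j₂| = 0 ≤ J = 5 ≤ j₁+j₂ = 6  ✓
exchange: j₁=j₂ and m₁=m₂, and (−1)^(j₁+j₂−J) = (−1)^1 = −1 forces ⟨j₁m₁;j₂m₂|JM⟩ = −⟨j₂m₂;j₁m₁|JM⟩ = −⟨j₁m₁;j₂m₂|JM⟩ ⇒ the coefficient vanishes identically
Racah sum check: Σ_k collapses to 0 ⇒ CG = 0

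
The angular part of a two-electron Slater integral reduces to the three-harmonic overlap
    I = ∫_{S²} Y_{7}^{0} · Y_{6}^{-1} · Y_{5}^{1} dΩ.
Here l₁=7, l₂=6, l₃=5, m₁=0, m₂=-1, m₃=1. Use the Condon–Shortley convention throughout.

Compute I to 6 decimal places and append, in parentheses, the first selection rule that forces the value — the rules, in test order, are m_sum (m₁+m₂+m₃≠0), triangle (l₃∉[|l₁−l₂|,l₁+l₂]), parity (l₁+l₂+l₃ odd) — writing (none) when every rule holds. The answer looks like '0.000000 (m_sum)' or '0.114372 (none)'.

m-sum 0 ✓  L=18 even ✓  1≤5≤13 ✓
Π(2lᵢ+1) = 15×13×11 = 2145
triangle coeff Δ(7,6,5) = 1/174594420
Σ_t [2,6]: t=2:+1/4147200 t=3:−1/207360 t=4:+1/82944 t=5:−1/207360 t=6:+1/4147200 = 1/345600
(3j)²=420/46189 [(7 6 5; 0 0 0)], sign=-1
Σ_t [1,5]: t=1:−1/87091200 t=2:+1/1036800 t=3:−1/138240 t=4:+1/124416 t=5:−1/829440 = 1/1814400
(3j)²=64/138567 [(7 6 5; 0 -1 1)], sign=+1
⇒ 4πI² = 134400/14919047
I = (-1)√(134400/14919047/(4π)) = -0.02677467
No selection rule forces the value: the integral is nonzero (none).

-0.026775 (none)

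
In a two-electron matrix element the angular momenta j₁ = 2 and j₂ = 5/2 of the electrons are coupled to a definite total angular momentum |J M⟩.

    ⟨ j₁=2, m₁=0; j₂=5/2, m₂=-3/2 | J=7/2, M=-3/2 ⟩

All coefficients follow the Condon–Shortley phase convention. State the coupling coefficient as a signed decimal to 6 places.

triangle: 1!×3!×4!/9! = 144/362880
(j±m)!: 2!×2!×1!×4!×2!×5! = 23040
prefactor² = (2J+1)×Δ×N² = 512/7
  k=0: +1/(0!×1!×2!×1!×1!×3!) = 1/12
  k=1: −1/(1!×0!×1!×0!×2!×4!) = -1/48
Σ = 1/16  ⇒  CG² = 512/7×(1/16)² = 2/7
CG = +√(2/7) = +0.534522

+0.534522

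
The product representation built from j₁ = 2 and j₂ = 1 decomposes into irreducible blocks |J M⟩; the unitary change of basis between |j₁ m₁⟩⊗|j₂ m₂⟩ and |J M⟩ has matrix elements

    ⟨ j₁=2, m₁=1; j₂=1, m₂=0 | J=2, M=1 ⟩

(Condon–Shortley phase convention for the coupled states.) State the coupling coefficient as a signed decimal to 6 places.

√[5·1!3!1!/6! · 3!1!1!1!3!1!] = √(3/2)
  +(−1)^0/∏(0,1,1,1,2,0)! = 1/2  (running 1/2)
  +(−1)^1/∏(1,0,0,0,3,1)! = -1/6  (running 1/3)
⟨..|..⟩ = √(3/2)·(1/3) = +0.408248

+0.408248  (= +√(1/6))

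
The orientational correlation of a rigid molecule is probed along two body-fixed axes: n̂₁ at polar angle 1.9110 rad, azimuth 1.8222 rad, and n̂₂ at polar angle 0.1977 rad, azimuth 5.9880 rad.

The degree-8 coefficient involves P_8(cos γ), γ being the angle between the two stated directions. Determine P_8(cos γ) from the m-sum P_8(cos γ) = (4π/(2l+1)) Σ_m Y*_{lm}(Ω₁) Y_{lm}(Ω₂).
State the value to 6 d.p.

Expand P_8 via completeness: Σ_{m} conj(Y_{8,m}) at Ω₁ times Y_{8,m} at Ω₂ —
  [-8]  conj(Y_{8,-8})(Ω₁) = -0.13704 + 0.29077j ; Y_{8,-8}(Ω₂) = -0.00000 + 0.00000j ; Δ = -0.00000 - 0.00000j
  [-7]  conj(Y_{8,-7})(Ω₁) = -0.44702 - 0.08552j ; Y_{8,-7}(Ω₂) = -0.00001 + 0.00002j ; Δ = 0.00001 - 0.00001j
  [-6]  conj(Y_{8,-6})(Ω₁) = -0.01103 - 0.17668j ; Y_{8,-6}(Ω₂) = -0.00006 + 0.00028j ; Δ = 0.00005 + 0.00001j
  [-5]  conj(Y_{8,-5})(Ω₁) = -0.25551 + 0.08291j ; Y_{8,-5}(Ω₂) = 0.00025 + 0.00265j ; Δ = -0.00028 - 0.00066j
  [-4]  conj(Y_{8,-4})(Ω₁) = -0.15582 - 0.24571j ; Y_{8,-4}(Ω₂) = 0.00691 + 0.01680j ; Δ = 0.00305 - 0.00432j
  [-3]  conj(Y_{8,-3})(Ω₁) = -0.09840 + 0.10474j ; Y_{8,-3}(Ω₂) = 0.05771 + 0.07061j ; Δ = -0.01307 - 0.00090j
  [-2]  conj(Y_{8,-2})(Ω₁) = -0.27600 - 0.15179j ; Y_{8,-2}(Ω₂) = 0.26492 + 0.17752j ; Δ = -0.04617 - 0.08921j
  [-1]  conj(Y_{8,-1})(Ω₁) = -0.02145 + 0.08353j ; Y_{8,-1}(Ω₂) = 0.64347 + 0.19566j ; Δ = -0.03015 + 0.04955j
  [+0]  conj(Y_{8,0})(Ω₁) = -0.31777 + 0.00000j ; Y_{8,0}(Ω₂) = 0.47692 + 0.00000j ; Δ = -0.15155 + 0.00000j
  [+1]  conj(Y_{8,1})(Ω₁) = 0.02145 + 0.08353j ; Y_{8,1}(Ω₂) = -0.64347 + 0.19566j ; Δ = -0.03015 - 0.04955j
  [+2]  conj(Y_{8,2})(Ω₁) = -0.27600 + 0.15179j ; Y_{8,2}(Ω₂) = 0.26492 - 0.17752j ; Δ = -0.04617 + 0.08921j
  [+3]  conj(Y_{8,3})(Ω₁) = 0.09840 + 0.10474j ; Y_{8,3}(Ω₂) = -0.05771 + 0.07061j ; Δ = -0.01307 + 0.00090j
  [+4]  conj(Y_{8,4})(Ω₁) = -0.15582 + 0.24571j ; Y_{8,4}(Ω₂) = 0.00691 - 0.01680j ; Δ = 0.00305 + 0.00432j
  [+5]  conj(Y_{8,5})(Ω₁) = 0.25551 + 0.08291j ; Y_{8,5}(Ω₂) = -0.00025 + 0.00265j ; Δ = -0.00028 + 0.00066j
  [+6]  conj(Y_{8,6})(Ω₁) = -0.01103 + 0.17668j ; Y_{8,6}(Ω₂) = -0.00006 - 0.00028j ; Δ = 0.00005 - 0.00001j
  [+7]  conj(Y_{8,7})(Ω₁) = 0.44702 - 0.08552j ; Y_{8,7}(Ω₂) = 0.00001 + 0.00002j ; Δ = 0.00001 + 0.00001j
  [+8]  conj(Y_{8,8})(Ω₁) = -0.13704 - 0.29077j ; Y_{8,8}(Ω₂) = -0.00000 - 0.00000j ; Δ = -0.00000 + 0.00000j
Accumulated sum -0.32469 - 0.00000j; after 4π/(2l+1) scaling, -0.24001 - 0.00000j ⇒ P_8 = -0.240011

-0.240011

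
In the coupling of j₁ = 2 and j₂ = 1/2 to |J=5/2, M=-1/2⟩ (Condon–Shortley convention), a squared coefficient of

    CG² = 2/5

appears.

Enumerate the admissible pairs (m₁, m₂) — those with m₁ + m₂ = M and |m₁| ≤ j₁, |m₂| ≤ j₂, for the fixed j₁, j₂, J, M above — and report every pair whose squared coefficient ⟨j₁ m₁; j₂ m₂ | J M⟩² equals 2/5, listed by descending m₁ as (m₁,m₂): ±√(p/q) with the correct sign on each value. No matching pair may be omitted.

(-1,1/2): +√(2/5)

Admissible pairs with m₁+m₂ = M = -1/2: (-1,1/2), (0,-1/2)
  (m₁,m₂)=(0,-1/2): CG² = 3/5, CG = +√(3/5)
  (m₁,m₂)=(-1,1/2): CG² = 2/5, CG = +√(2/5)   ← matches the target
Pairs with CG² = 2/5: (-1,1/2): +√(2/5)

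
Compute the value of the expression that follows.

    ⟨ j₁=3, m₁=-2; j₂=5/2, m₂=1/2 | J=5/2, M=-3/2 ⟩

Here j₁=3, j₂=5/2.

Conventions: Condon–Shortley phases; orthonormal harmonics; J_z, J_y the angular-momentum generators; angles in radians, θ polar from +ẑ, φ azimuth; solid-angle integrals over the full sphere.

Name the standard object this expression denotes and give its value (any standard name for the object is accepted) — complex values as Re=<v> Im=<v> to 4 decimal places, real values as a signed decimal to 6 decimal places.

This is a Clebsch–Gordan (vector-coupling) coefficient.
√[6·3!3!2!/9! · 1!5!3!2!1!4!] = √(288/7)
  +(−1)^2/∏(2,1,3,1,0,1)! = 1/12  (running 1/12)
  +(−1)^3/∏(3,0,2,0,1,2)! = -1/24  (running 1/24)
⟨..|..⟩ = √(288/7)·(1/24) = +0.267261

Clebsch–Gordan coefficient, +√(1/14) ≈ +0.267261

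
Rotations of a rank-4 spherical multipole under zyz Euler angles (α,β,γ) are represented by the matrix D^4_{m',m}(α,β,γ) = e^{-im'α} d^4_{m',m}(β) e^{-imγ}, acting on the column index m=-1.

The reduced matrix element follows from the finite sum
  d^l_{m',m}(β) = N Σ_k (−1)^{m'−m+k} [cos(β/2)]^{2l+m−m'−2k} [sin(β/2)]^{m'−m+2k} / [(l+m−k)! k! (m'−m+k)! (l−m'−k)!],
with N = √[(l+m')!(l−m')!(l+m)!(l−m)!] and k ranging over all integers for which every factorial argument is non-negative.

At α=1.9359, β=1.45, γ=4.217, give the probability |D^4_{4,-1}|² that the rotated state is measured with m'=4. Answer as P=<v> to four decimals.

P=0.1619

Split into d^4_{4,-1}(β=1.4500) × two z-phases.
With c≡cos(β/2)=0.748499 and s≡sin(β/2)=0.663135, N=[40320·1·6·120]^{1/2}=5387.986637
Admissible k: 0..0 (factorial args all ≥0)
  k=0: (−1)^5·5387.9866/(720)·0.7485^3·0.6631^5 = -0.402420
d^4_{4,-1}(1.4500) = -0.402420
|D^4_{4,-1}|² = |d^4_{4,-1}(β)|² = (-0.402420)² = 0.161942 (the z-rotation phases have unit modulus)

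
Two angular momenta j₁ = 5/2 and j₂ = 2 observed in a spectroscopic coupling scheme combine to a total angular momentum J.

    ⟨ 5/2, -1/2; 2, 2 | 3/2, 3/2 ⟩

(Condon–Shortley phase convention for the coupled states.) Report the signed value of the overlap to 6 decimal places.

−√(4/35) = -0.338062

√[4·3!2!1!/7! · 2!3!4!0!3!0!] = √(576/35)
  +(−1)^3/∏(3,0,0,1,2,0)! = -1/12  (running -1/12)
⟨..|..⟩ = √(576/35)·(-1/12) = -0.338062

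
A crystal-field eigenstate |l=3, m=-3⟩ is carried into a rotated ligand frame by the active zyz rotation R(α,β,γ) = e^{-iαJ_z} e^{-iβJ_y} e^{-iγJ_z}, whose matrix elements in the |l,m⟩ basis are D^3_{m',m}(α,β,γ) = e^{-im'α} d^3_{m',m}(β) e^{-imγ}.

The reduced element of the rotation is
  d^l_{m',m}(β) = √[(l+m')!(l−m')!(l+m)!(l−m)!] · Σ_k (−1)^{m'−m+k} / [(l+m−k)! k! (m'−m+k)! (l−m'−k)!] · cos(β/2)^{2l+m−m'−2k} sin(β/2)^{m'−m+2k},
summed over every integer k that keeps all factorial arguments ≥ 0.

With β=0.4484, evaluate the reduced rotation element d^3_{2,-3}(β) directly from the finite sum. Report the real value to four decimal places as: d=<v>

d^3_{2,-3}(β=0.4484) via the finite sum:
Half-angle: c=0.974972, s=0.222326. N=√(120·1·1·720)=293.938769
k: max(0,(-3)−(2))=0 … min(3+(-3),3−(2))=0
  k=0: (−1)^5·293.9388/(120)·0.9750^1·0.2223^5 = -0.001297
d^3_{2,-3}(0.4484) = -0.001297

d=-0.0013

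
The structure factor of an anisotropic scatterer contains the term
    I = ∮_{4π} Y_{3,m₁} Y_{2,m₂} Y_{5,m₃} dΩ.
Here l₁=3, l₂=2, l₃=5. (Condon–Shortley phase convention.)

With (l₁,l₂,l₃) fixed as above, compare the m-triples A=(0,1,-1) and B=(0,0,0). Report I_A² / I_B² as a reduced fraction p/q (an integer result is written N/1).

Same 3,2,5: normalisation and zero-m 3j drop out of the ratio.
A: Δ: 0! 6! 4! / 11! → 1/2310; sum: t=0:+1/216 = 1/216; 3j²(3 2 5; 0 1 -1) = Δ·Π!·Σ² = 8/231  (sign +1)
B: Δ: 0! 6! 4! / 11! → 1/2310; sum: t=0:+1/144 = 1/144; 3j²(3 2 5; 0 0 0) = Δ·Π!·Σ² = 10/231  (sign -1)
I_A²/I_B² = (8/231)/(10/231) = 4/5

4/5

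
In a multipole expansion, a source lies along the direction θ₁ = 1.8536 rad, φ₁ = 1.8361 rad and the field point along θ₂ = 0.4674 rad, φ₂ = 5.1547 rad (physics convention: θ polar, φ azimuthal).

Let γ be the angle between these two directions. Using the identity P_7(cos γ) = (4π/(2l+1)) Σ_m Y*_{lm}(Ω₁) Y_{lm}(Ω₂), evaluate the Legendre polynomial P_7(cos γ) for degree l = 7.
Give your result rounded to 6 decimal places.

Addition theorem: P_7(cos γ) = (4π/15) Σ_m Y*_{lm}(Ω₁) Y_{lm}(Ω₂), m = −7…7:
  term(m=-7) = -0.00023 + 0.00067j   from Y*(Ω₁)=0.36118 + 0.10634j, Y(Ω₂)=-0.00009 + 0.00188j
  term(m=-6) = -0.00279 + 0.00500j   from Y*(Ω₁)=-0.00861 + 0.40929j, Y(Ω₂)=0.01235 + 0.00655j
  term(m=-5) = -0.00015 + 0.00018j   from Y*(Ω₁)=-0.00357 + 0.00089j, Y(Ω₂)=0.05113 - 0.03813j
  term(m=-4) = 0.05226 - 0.04474j   from Y*(Ω₁)=0.16884 + 0.30215j, Y(Ω₂)=-0.03918 - 0.19485j
  term(m=-3) = 0.04484 - 0.02634j   from Y*(Ω₁)=-0.08905 + 0.08720j, Y(Ω₂)=-0.40490 - 0.10074j
  term(m=-2) = -0.14202 + 0.05249j   from Y*(Ω₁)=0.25354 + 0.14876j, Y(Ω₂)=-0.32633 + 0.39848j
  term(m=-1) = -0.02523 + 0.00451j   from Y*(Ω₁)=-0.04364 + 0.16061j, Y(Ω₂)=0.06592 + 0.13918j
  term(m=+0) = -0.11697 + 0.00000j   from Y*(Ω₁)=0.27574 + 0.00000j, Y(Ω₂)=-0.42422 + 0.00000j
  term(m=+1) = -0.02523 - 0.00451j   from Y*(Ω₁)=0.04364 + 0.16061j, Y(Ω₂)=-0.06592 + 0.13918j
  term(m=+2) = -0.14202 - 0.05249j   from Y*(Ω₁)=0.25354 - 0.14876j, Y(Ω₂)=-0.32633 - 0.39848j
  term(m=+3) = 0.04484 + 0.02634j   from Y*(Ω₁)=0.08905 + 0.08720j, Y(Ω₂)=0.40490 - 0.10074j
  term(m=+4) = 0.05226 + 0.04474j   from Y*(Ω₁)=0.16884 - 0.30215j, Y(Ω₂)=-0.03918 + 0.19485j
  term(m=+5) = -0.00015 - 0.00018j   from Y*(Ω₁)=0.00357 + 0.00089j, Y(Ω₂)=-0.05113 - 0.03813j
  term(m=+6) = -0.00279 - 0.00500j   from Y*(Ω₁)=-0.00861 - 0.40929j, Y(Ω₂)=0.01235 - 0.00655j
  term(m=+7) = -0.00023 - 0.00067j   from Y*(Ω₁)=-0.36118 + 0.10634j, Y(Ω₂)=0.00009 + 0.00188j
Accumulated sum -0.26360 - 0.00000j; after 4π/(2l+1) scaling, -0.22083 - 0.00000j ⇒ P_7 = -0.220832

-0.220832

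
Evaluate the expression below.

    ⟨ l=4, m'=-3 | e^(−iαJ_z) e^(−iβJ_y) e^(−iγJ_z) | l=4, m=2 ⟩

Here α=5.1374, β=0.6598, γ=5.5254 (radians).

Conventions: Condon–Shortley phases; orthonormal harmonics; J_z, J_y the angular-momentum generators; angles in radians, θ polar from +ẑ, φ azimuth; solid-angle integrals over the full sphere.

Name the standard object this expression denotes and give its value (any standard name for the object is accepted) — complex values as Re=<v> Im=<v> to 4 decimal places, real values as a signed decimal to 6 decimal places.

This is a Wigner D-matrix element — the rotation-matrix element ⟨l m'| R(α,β,γ) |l m⟩ in the angular-momentum basis.
First d^4_{-3,2}(β=0.6598), then the phase factors e^{-i(-3)α} and e^{-i(2)γ}:
With c≡cos(β/2)=0.946075 and s≡sin(β/2)=0.323948, N=[1·5040·720·2]^{1/2}=2693.993318
The bounds max(0,m−m')=5 and min(l+m,l−m')=6 give 2 terms
  k=5: (−1)^0·2693.9933/(240)·0.9461^3·0.3239^5 = +0.033911
  k=6: (−1)^1·2693.9933/(720)·0.9461^1·0.3239^7 = -0.001325
d^4_{-3,2}(0.6598) = +0.033911 -0.001325 = +0.032586
Phases: e^{-i·(-3)·5.1374}=-0.956580+0.291470i, e^{-i·(2)·5.5254}=+0.055198+0.998475i ⇒ D=-0.011204-0.030599i

Wigner D-matrix element, Re=-0.0112 Im=-0.0306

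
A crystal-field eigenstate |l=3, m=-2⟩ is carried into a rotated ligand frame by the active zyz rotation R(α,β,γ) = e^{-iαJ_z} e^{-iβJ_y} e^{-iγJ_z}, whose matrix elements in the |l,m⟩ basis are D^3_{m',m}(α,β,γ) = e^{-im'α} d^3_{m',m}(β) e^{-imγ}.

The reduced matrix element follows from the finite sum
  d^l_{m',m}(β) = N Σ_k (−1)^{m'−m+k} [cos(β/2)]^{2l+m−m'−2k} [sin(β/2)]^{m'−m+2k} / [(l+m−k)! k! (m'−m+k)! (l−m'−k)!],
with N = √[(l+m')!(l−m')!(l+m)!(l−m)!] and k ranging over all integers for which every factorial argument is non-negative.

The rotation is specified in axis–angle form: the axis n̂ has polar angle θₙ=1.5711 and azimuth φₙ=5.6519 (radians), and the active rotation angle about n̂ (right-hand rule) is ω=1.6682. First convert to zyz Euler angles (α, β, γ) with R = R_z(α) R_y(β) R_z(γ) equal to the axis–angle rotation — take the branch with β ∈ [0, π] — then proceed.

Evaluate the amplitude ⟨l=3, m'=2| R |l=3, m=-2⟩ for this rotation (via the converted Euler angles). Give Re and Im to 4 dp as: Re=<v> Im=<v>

Re=-0.4195 Im=0.2973

Axis–angle → zyz. n̂ = (sinθₙcosφₙ, sinθₙsinφₙ, cosθₙ) = (+0.807270, -0.590183, -0.000304), ω = 1.6682.
R = I cosω + sinω [n̂]ₓ + (1−cosω) n̂n̂ᵀ gives
  R = [+0.617811, -0.522468, -0.587654; -0.523072, +0.284940, -0.803246; +0.587116, +0.803640, -0.097250]
β = atan2(√(R₁₃²+R₂₃²), R₃₃) = 1.668200; α = atan2(R₂₃, R₁₃) mod 2π = 4.080769; γ = atan2(R₃₂, −R₃₁) mod 2π = 2.201747
First d^3_{2,-2}(β=1.6682), then the phase factors e^{-i(2)α} and e^{-i(-2)γ}:
With c≡cos(β/2)=0.671845 and s≡sin(β/2)=0.740692, N=[120·1·1·120]^{1/2}=120.000000
Admissible k: 0..1 (factorial args all ≥0)
  k=0: (−1)^4·120.0000/(24)·0.6718^2·0.7407^4 = +0.679295
  k=1: (−1)^5·120.0000/(120)·0.6718^0·0.7407^6 = -0.165130
d^3_{2,-2}(1.6682) = +0.679295 -0.165130 = +0.514165
Attach z-rotation phases: D = e^{-i(2)(4.0808)}·(+0.514165)·e^{-i(-2)(2.2017)} = -0.419525+0.297261i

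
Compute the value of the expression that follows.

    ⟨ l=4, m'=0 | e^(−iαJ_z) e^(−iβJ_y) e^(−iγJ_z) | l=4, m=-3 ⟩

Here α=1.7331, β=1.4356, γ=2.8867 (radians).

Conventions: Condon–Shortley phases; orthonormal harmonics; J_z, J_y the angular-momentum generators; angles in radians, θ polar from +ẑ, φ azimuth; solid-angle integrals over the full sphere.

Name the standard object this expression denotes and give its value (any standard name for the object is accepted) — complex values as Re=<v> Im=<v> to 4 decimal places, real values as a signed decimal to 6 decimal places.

This is a Wigner D-matrix element — the rotation-matrix element ⟨l m'| R(α,β,γ) |l m⟩ in the angular-momentum basis.
First d^4_{0,-3}(β=1.4356), then the phase factors e^{-i(0)α} and e^{-i(-3)γ}:
Half-angle: c=0.753255, s=0.657729. N=√(24·24·1·5040)=1703.830978
Admissible k: 0..1 (factorial args all ≥0)
  k=0: (−1)^3·1703.8310/(144)·0.7533^5·0.6577^3 = -0.816421
  k=1: (−1)^4·1703.8310/(144)·0.7533^3·0.6577^5 = +0.622479
d^4_{0,-3}(1.4356) = -0.816421 +0.622479 = -0.193942
D = (+1.000000+0.000000i)·(-0.193942)·(-0.721605+0.692305i) = +0.139949-0.134267i

Wigner D-matrix element, Re=0.1399 Im=-0.1343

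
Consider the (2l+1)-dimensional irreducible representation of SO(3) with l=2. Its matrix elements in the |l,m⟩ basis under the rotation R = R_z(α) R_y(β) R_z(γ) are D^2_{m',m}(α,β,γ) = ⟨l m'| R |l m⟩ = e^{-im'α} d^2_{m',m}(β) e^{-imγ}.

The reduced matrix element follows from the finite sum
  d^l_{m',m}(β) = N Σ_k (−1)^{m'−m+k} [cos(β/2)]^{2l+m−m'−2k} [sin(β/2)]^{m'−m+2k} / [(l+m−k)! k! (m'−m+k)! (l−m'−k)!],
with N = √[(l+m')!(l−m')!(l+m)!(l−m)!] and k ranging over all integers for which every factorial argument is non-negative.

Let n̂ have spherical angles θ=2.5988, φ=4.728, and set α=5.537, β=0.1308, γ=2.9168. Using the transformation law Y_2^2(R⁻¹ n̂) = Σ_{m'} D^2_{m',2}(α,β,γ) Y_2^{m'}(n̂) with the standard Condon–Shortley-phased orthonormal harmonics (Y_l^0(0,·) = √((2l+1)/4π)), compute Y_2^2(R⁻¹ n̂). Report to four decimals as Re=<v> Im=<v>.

Need the full column D^2_{m',2} for m'=−2..2 at α=5.5370, β=0.1308, γ=2.9168.
cos(β/2)=0.997862, sin(β/2)=0.065353
d^2_{-2,2}: single k=4 term ⇒ +0.000018;  D = +0.000009-0.000016i
d^2_{-1,2}: single k=3 term ⇒ +0.000557;  D = +0.000533-0.000163i
d^2_{0,2}: single k=2 term ⇒ +0.010417;  D = +0.009382+0.004527i
d^2_{1,2}: single k=1 term ⇒ +0.129870;  D = +0.047571+0.120844i
d^2_{2,2}: single k=0 term ⇒ +0.991476;  D = -0.359605+0.923964i
Y_2^{m'}(θ=2.5988,φ=4.728) and Σ D·Y over m':
  (+0.0000-0.0000i)·(-0.1030+0.0032i)  (+0.0005-0.0002i)·(-0.0053-0.3416i)  (+0.0094+0.0045i)·(+0.3783+0.0000i)  (+0.0476+0.1208i)·(+0.0053-0.3416i)  (-0.3596+0.9240i)·(-0.1030-0.0032i)
Y_2^2(R⁻¹ n̂) = +0.085045-0.108094i

Re=0.0850 Im=-0.1081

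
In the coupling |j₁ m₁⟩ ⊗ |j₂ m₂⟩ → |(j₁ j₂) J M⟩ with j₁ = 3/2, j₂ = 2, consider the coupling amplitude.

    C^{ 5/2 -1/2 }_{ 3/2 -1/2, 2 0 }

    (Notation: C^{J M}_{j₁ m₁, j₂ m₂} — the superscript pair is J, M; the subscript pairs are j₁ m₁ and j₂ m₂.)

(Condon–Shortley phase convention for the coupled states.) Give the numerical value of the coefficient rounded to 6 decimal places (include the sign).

-0.292770  (= −√(3/35))

j₁+j₂−J=1  J+j₁−j₂=2  J−j₁+j₂=3  j₁+j₂+J+1=7
(j₁±m₁, j₂±m₂, J±M) = (1,2,2,2,2,3)
P² = 48/35
sum k=0..1:
  [0] +1/4 = 1/4
  [1] −1/2 = -1/2
S = -1/4
C² = P²·S² = 3/35 ; C = -0.292770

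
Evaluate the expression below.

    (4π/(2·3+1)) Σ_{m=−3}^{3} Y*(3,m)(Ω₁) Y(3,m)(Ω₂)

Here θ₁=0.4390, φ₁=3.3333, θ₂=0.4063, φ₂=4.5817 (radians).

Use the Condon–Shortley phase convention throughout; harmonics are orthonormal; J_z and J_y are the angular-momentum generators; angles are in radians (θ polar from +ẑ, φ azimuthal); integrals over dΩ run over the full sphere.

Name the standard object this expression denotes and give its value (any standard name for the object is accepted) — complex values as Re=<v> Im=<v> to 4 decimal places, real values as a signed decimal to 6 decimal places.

Legendre polynomial (addition theorem), +0.404112

This sum is the spherical-harmonic addition theorem: it equals the Legendre polynomial P_l(cos γ) of the angle γ between the two directions.
Expand P_3 via completeness: Σ_{m} conj(Y_{3,m}) at Ω₁ times Y_{3,m} at Ω₂ —
  term(m=-3) = -0.00068 + 0.00047j   from Y*(Ω₁)=-0.02688 - 0.01743j, Y(Ω₂)=0.00984 - 0.02380j
  term(m=-2) = -0.01959 - 0.01473j   from Y*(Ω₁)=0.15499 + 0.06252j, Y(Ω₂)=-0.14165 - 0.03789j
  term(m=-1) = 0.05541 - 0.16588j   from Y*(Ω₁)=-0.41758 - 0.08105j, Y(Ω₂)=-0.05358 + 0.40765j
  term(m=+0) = 0.15481 + 0.00000j   from Y*(Ω₁)=0.37046 + 0.00000j, Y(Ω₂)=0.41788 + 0.00000j
  term(m=+1) = 0.05541 + 0.16588j   from Y*(Ω₁)=0.41758 - 0.08105j, Y(Ω₂)=0.05358 + 0.40765j
  term(m=+2) = -0.01959 + 0.01473j   from Y*(Ω₁)=0.15499 - 0.06252j, Y(Ω₂)=-0.14165 + 0.03789j
  term(m=+3) = -0.00068 - 0.00047j   from Y*(Ω₁)=0.02688 - 0.01743j, Y(Ω₂)=-0.00984 - 0.02380j
Total Σ_m = 0.22511 - 0.00000j. Multiply by 1.795196: 0.40411 - 0.00000j. P_3(cos γ) = 0.404112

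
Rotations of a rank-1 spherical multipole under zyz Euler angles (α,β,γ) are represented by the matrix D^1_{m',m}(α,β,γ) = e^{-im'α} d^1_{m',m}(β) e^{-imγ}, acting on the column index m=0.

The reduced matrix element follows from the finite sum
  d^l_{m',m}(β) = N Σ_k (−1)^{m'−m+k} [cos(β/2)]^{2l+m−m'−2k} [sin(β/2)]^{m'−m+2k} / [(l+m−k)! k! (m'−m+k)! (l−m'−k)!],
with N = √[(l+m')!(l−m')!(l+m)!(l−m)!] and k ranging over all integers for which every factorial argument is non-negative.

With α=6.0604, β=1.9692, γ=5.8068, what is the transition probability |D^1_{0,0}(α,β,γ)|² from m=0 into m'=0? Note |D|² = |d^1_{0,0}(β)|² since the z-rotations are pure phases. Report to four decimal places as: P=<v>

D^1_{0,0}(6.0604,1.9692,5.8068) = e^{-i·0·6.0604}·d^1_{0,0}(1.9692)·e^{-i·0·5.8068}. Compute d first:
With c≡cos(β/2)=0.553196 and s≡sin(β/2)=0.833051, N=[1·1·1·1]^{1/2}=1.000000
The bounds max(0,m−m')=0 and min(l+m,l−m')=1 give 2 terms
  k=0: (−1)^0·1.0000/(1)·0.5532^2·0.8331^0 = +0.306026
  k=1: (−1)^1·1.0000/(1)·0.5532^0·0.8331^2 = -0.693974
d^1_{0,0}(1.9692) = +0.306026 -0.693974 = -0.387948
|D^1_{0,0}|² = |d^1_{0,0}(β)|² = (-0.387948)² = 0.150503 (the z-rotation phases have unit modulus)

P=0.1505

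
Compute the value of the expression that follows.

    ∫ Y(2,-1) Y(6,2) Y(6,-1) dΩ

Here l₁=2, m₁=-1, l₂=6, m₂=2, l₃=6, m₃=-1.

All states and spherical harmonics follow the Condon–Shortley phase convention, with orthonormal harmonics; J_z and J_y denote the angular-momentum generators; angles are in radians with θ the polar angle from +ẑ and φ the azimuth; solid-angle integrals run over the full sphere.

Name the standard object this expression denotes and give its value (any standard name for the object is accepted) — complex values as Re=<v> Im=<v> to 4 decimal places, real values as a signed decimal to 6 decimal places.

This is a Gaunt coefficient — the integral of a triple product of spherical harmonics over the sphere.
m-sum 0 ✓  L=14 even ✓  4≤6≤8 ✓
Π(2lᵢ+1) = 5×13×13 = 845
triangle coeff Δ(2,6,6) = 1/90090
Σ_t [0,2]: t=0:+1/69120 t=1:−1/14400 t=2:+1/69120 = -7/172800
(3j)²=14/715 [(2 6 6; 0 0 0)], sign=-1
Σ_t [1,2]: t=1:−1/60480 t=2:+1/34560 = 1/80640
(3j)²=6/1001 [(2 6 6; -1 2 -1)], sign=-1
⇒ 4πI² = 12/121
I = (+1)√(12/121/(4π)) = 0.08883682

Gaunt coefficient, +0.088837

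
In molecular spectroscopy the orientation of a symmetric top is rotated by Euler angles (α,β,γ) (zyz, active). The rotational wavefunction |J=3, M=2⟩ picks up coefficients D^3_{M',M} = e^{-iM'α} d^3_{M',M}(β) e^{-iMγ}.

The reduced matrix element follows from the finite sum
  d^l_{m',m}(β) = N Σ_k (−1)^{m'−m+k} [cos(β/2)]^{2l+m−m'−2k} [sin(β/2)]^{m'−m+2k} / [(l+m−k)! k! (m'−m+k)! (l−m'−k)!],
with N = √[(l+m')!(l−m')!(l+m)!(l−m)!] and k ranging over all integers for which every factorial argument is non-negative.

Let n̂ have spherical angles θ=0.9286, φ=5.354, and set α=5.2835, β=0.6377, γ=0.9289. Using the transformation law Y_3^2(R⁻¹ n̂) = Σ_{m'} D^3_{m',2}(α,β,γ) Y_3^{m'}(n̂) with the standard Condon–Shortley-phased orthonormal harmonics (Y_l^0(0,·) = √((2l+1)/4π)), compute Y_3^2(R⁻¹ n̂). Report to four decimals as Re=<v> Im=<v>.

Re=0.0085 Im=-0.0822

Need the full column D^3_{m',2} for m'=−3..3 at α=5.2835, β=0.6377, γ=0.9289.
cos(β/2)=0.949597, sin(β/2)=0.313475
d^3_{-3,2}: single k=5 term ⇒ +0.007041;  D = +0.001014+0.006968i
d^3_{-2,2}: k∈[4..5] ⇒ +0.043537 -0.000949 = +0.042588;  D = -0.032142+0.027940i
d^3_{-1,2}: k∈[3..4] ⇒ +0.166823 -0.009090 = +0.157733;  D = -0.151410-0.044213i
d^3_{0,2}: k∈[2..3] ⇒ +0.437645 -0.047692 = +0.389953;  D = -0.110388-0.374002i
d^3_{1,2}: k∈[1..2] ⇒ +0.765417 -0.166823 = +0.598594;  D = +0.391400-0.452903i
d^3_{2,2}: k∈[0..1] ⇒ +0.733221 -0.399514 = +0.333707;  D = +0.330369+0.047085i
d^3_{3,2}: single k=0 term ⇒ -0.592890;  D = -0.246911-0.539030i
Y_3^{m'}(θ=0.9286,φ=5.354) and Σ D·Y over m':
  (+0.0010+0.0070i)·(-0.2010+0.0743i)  (-0.0321+0.0279i)·(-0.1113+0.3764i)  (-0.1514-0.0442i)·(+0.1229+0.1646i)  (-0.1104-0.3740i)·(-0.2696+0.0000i)  (+0.3914-0.4529i)·(-0.1229+0.1646i)  (+0.3304+0.0471i)·(-0.1113-0.3764i)  (-0.2469-0.5390i)·(+0.2010+0.0743i)
Y_3^2(R⁻¹ n̂) = +0.008540-0.082214i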